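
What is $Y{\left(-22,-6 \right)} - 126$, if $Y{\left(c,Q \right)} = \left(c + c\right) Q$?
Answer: $138$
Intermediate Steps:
$Y{\left(c,Q \right)} = 2 Q c$ ($Y{\left(c,Q \right)} = 2 c Q = 2 Q c$)
$Y{\left(-22,-6 \right)} - 126 = 2 \left(-6\right) \left(-22\right) - 126 = 264 - 126 = 138$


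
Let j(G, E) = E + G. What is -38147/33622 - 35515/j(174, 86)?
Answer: -120400355/874172 ≈ -137.73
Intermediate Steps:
-38147/33622 - 35515/j(174, 86) = -38147/33622 - 35515/(86 + 174) = -38147*1/33622 - 35515/260 = -38147/33622 - 35515*1/260 = -38147/33622 - 7103/52 = -120400355/874172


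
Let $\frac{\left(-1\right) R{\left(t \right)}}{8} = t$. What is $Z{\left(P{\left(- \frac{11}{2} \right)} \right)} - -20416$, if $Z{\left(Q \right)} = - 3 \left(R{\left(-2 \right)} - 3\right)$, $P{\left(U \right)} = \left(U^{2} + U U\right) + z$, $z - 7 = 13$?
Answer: $20377$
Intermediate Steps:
$R{\left(t \right)} = - 8 t$
$z = 20$ ($z = 7 + 13 = 20$)
$P{\left(U \right)} = 20 + 2 U^{2}$ ($P{\left(U \right)} = \left(U^{2} + U U\right) + 20 = \left(U^{2} + U^{2}\right) + 20 = 2 U^{2} + 20 = 20 + 2 U^{2}$)
$Z{\left(Q \right)} = -39$ ($Z{\left(Q \right)} = - 3 \left(\left(-8\right) \left(-2\right) - 3\right) = - 3 \left(16 - 3\right) = \left(-3\right) 13 = -39$)
$Z{\left(P{\left(- \frac{11}{2} \right)} \right)} - -20416 = -39 - -20416 = -39 + 20416 = 20377$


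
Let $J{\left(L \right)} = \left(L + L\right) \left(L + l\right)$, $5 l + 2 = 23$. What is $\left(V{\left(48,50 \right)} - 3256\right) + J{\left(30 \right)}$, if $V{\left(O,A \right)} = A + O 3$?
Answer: $-1010$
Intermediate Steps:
$l = \frac{21}{5}$ ($l = - \frac{2}{5} + \frac{1}{5} \cdot 23 = - \frac{2}{5} + \frac{23}{5} = \frac{21}{5} \approx 4.2$)
$V{\left(O,A \right)} = A + 3 O$
$J{\left(L \right)} = 2 L \left(\frac{21}{5} + L\right)$ ($J{\left(L \right)} = \left(L + L\right) \left(L + \frac{21}{5}\right) = 2 L \left(\frac{21}{5} + L\right)$)
$\left(V{\left(48,50 \right)} - 3256\right) + J{\left(30 \right)} = \left(\left(50 + 3 \cdot 48\right) - 3256\right) + \frac{2}{5} \cdot 30 \left(21 + 5 \cdot 30\right) = \left(\left(50 + 144\right) - 3256\right) + \frac{2}{5} \cdot 30 \left(21 + 150\right) = \left(194 - 3256\right) + \frac{2}{5} \cdot 30 \cdot 171 = -3062 + 2052 = -1010$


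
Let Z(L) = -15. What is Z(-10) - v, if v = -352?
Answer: 337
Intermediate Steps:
Z(-10) - v = -15 - 1*(-352) = -15 + 352 = 337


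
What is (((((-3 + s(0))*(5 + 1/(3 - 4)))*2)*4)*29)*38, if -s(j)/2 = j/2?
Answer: -105792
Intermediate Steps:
s(j) = -j (s(j) = -2*j/2 = -j)
(((((-3 + s(0))*(5 + 1/(3 - 4)))*2)*4)*29)*38 = (((((-3 - 1*0)*(5 + 1/(3 - 4)))*2)*4)*29)*38 = (((((-3 + 0)*(5 + 1/(-1)))*2)*4)*29)*38 = (((-3*(5 - 1)*2)*4)*29)*38 = (((-3*4*2)*4)*29)*38 = ((-12*2*4)*29)*38 = (-24*4*29)*38 = -96*29*38 = -2784*38 = -105792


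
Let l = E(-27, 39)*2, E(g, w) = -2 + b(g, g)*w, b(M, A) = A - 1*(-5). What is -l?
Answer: 1720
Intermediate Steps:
b(M, A) = 5 + A (b(M, A) = A + 5 = 5 + A)
E(g, w) = -2 + w*(5 + g) (E(g, w) = -2 + (5 + g)*w = -2 + w*(5 + g))
l = -1720 (l = (-2 + 39*(5 - 27))*2 = (-2 + 39*(-22))*2 = (-2 - 858)*2 = -860*2 = -1720)
-l = -1*(-1720) = 1720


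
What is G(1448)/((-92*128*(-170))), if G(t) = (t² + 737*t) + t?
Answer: 197833/125120 ≈ 1.5811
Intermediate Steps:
G(t) = t² + 738*t
G(1448)/((-92*128*(-170))) = (1448*(738 + 1448))/((-92*128*(-170))) = (1448*2186)/((-11776*(-170))) = 3165328/2001920 = 3165328*(1/2001920) = 197833/125120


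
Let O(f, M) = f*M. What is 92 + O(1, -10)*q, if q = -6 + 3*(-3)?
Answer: 242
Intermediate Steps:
q = -15 (q = -6 - 9 = -15)
O(f, M) = M*f
92 + O(1, -10)*q = 92 - 10*1*(-15) = 92 - 10*(-15) = 92 + 150 = 242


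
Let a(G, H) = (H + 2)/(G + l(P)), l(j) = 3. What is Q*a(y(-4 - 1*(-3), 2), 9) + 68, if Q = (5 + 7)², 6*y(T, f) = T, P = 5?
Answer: 10660/17 ≈ 627.06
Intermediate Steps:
y(T, f) = T/6
Q = 144 (Q = 12² = 144)
a(G, H) = (2 + H)/(3 + G) (a(G, H) = (H + 2)/(G + 3) = (2 + H)/(3 + G))
Q*a(y(-4 - 1*(-3), 2), 9) + 68 = 144*((2 + 9)/(3 + (-4 - 1*(-3))/6)) + 68 = 144*(11/(3 + (-4 + 3)/6)) + 68 = 144*(11/(3 + (⅙)*(-1))) + 68 = 144*(11/(3 - ⅙)) + 68 = 144*(11/(17/6)) + 68 = 144*((6/17)*11) + 68 = 144*(66/17) + 68 = 9504/17 + 68 = 10660/17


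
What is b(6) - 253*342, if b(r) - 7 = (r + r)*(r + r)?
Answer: -86375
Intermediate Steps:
b(r) = 7 + 4*r² (b(r) = 7 + (r + r)*(r + r) = 7 + (2*r)*(2*r) = 7 + 4*r²)
b(6) - 253*342 = (7 + 4*6²) - 253*342 = (7 + 4*36) - 86526 = (7 + 144) - 86526 = 151 - 86526 = -86375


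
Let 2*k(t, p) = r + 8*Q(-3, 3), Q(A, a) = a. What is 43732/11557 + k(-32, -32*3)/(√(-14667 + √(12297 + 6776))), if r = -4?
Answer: 3364/889 - 10*I/√(14667 - √19073) ≈ 3.784 - 0.082963*I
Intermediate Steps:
k(t, p) = 10 (k(t, p) = (-4 + 8*3)/2 = (-4 + 24)/2 = (½)*20 = 10)
43732/11557 + k(-32, -32*3)/(√(-14667 + √(12297 + 6776))) = 43732/11557 + 10/(√(-14667 + √(12297 + 6776))) = 43732*(1/11557) + 10/(√(-14667 + √19073)) = 3364/889 + 10/√(-14667 + √19073)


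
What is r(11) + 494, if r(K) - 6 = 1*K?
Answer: 511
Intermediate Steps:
r(K) = 6 + K (r(K) = 6 + 1*K = 6 + K)
r(11) + 494 = (6 + 11) + 494 = 17 + 494 = 511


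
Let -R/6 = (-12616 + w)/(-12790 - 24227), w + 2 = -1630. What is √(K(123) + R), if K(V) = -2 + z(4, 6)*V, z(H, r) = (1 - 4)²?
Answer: √18653961729/4113 ≈ 33.207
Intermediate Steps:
w = -1632 (w = -2 - 1630 = -1632)
z(H, r) = 9 (z(H, r) = (-3)² = 9)
R = -28496/12339 (R = -6*(-12616 - 1632)/(-12790 - 24227) = -(-85488)/(-37017) = -(-85488)*(-1)/37017 = -6*14248/37017 = -28496/12339 ≈ -2.3094)
K(V) = -2 + 9*V
√(K(123) + R) = √((-2 + 9*123) - 28496/12339) = √((-2 + 1107) - 28496/12339) = √(1105 - 28496/12339) = √(13606099/12339) = √18653961729/4113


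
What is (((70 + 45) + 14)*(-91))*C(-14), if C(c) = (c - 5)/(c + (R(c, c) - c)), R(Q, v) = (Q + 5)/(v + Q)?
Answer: 2081716/3 ≈ 6.9391e+5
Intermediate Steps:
R(Q, v) = (5 + Q)/(Q + v)
C(c) = 2*c*(-5 + c)/(5 + c) (C(c) = (c - 5)/(c + ((5 + c)/(c + c) - c)) = (-5 + c)/(c + ((5 + c)/((2*c)) - c)) = (-5 + c)/(c + ((1/(2*c))*(5 + c) - c)) = (-5 + c)/(c + ((5 + c)/(2*c) - c)) = (-5 + c)/(c + (-c + (5 + c)/(2*c))) = (-5 + c)/(((5 + c)/(2*c))) = (-5 + c)*(2*c/(5 + c)) = 2*c*(-5 + c)/(5 + c))
(((70 + 45) + 14)*(-91))*C(-14) = (((70 + 45) + 14)*(-91))*(2*(-14)*(-5 - 14)/(5 - 14)) = ((115 + 14)*(-91))*(2*(-14)*(-19)/(-9)) = (129*(-91))*(2*(-14)*(-⅑)*(-19)) = -11739*(-532/9) = 2081716/3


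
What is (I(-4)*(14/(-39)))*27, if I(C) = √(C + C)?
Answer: -252*I*√2/13 ≈ -27.414*I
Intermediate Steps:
I(C) = √2*√C (I(C) = √(2*C) = √2*√C)
(I(-4)*(14/(-39)))*27 = ((√2*√(-4))*(14/(-39)))*27 = ((√2*(2*I))*(14*(-1/39)))*27 = ((2*I*√2)*(-14/39))*27 = -28*I*√2/39*27 = -252*I*√2/13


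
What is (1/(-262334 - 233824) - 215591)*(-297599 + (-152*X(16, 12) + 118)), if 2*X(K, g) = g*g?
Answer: 2537796805266775/38166 ≈ 6.6494e+10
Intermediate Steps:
X(K, g) = g**2/2 (X(K, g) = (g*g)/2 = g**2/2)
(1/(-262334 - 233824) - 215591)*(-297599 + (-152*X(16, 12) + 118)) = (1/(-262334 - 233824) - 215591)*(-297599 + (-76*12**2 + 118)) = (1/(-496158) - 215591)*(-297599 + (-76*144 + 118)) = (-1/496158 - 215591)*(-297599 + (-152*72 + 118)) = -106967199379*(-297599 + (-10944 + 118))/496158 = -106967199379*(-297599 - 10826)/496158 = -106967199379/496158*(-308425) = 2537796805266775/38166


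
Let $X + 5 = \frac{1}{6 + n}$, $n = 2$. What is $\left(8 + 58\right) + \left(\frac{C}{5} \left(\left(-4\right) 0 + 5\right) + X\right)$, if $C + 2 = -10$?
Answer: $\frac{393}{8} \approx 49.125$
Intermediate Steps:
$C = -12$ ($C = -2 - 10 = -12$)
$X = - \frac{39}{8}$ ($X = -5 + \frac{1}{6 + 2} = -5 + \frac{1}{8} = - \frac{39}{8} \approx -4.875$)
$\left(8 + 58\right) + \left(\frac{C}{5} \left(\left(-4\right) 0 + 5\right) + X\right) = \left(8 + 58\right) + \left(- \frac{12}{5} \left(\left(-4\right) 0 + 5\right) - \frac{39}{8}\right) = 66 + \left(\left(-12\right) \frac{1}{5} \left(0 + 5\right) - \frac{39}{8}\right) = 66 - \frac{135}{8} = \frac{393}{8}$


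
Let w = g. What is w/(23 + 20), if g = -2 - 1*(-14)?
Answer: 12/43 ≈ 0.27907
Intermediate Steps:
g = 12 (g = -2 + 14 = 12)
w = 12
w/(23 + 20) = 12/(23 + 20) = 12/43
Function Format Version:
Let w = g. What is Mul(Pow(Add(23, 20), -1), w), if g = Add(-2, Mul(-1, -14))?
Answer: Rational(12, 43) ≈ 0.27907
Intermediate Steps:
g = 12 (g = Add(-2, 14) = 12)
w = 12
Mul(Pow(Add(23, 20), -1), w) = Mul(Pow(Add(23, 20), -1), 12) = Mul(Pow(43, -1), 12) = Mul(Rational(1, 43), 12) = Rational(12, 43)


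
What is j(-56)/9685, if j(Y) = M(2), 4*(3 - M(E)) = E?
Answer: 1/3874 ≈ 0.00025813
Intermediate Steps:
M(E) = 3 - E/4
j(Y) = 5/2 (j(Y) = 3 - 1/4*2 = 3 - 1/2 = 5/2)
j(-56)/9685 = (5/2)/9685 = (5/2)*(1/9685) = 1/3874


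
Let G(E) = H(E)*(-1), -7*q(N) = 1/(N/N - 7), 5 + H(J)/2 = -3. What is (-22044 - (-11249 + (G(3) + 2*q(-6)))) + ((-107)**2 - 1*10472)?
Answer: -206515/21 ≈ -9834.0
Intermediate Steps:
H(J) = -16 (H(J) = -10 + 2*(-3) = -10 - 6 = -16)
q(N) = 1/42 (q(N) = -1/(7*(N/N - 7)) = -1/(7*(1 - 7)) = -1/7/(-6) = -1/7*(-1/6) = 1/42)
G(E) = 16 (G(E) = -16*(-1) = 16)
(-22044 - (-11249 + (G(3) + 2*q(-6)))) + ((-107)**2 - 1*10472) = (-22044 - (-11249 + (16 + 2*(1/42)))) + ((-107)**2 - 1*10472) = (-22044 - (-11249 + (16 + 1/21))) + (11449 - 10472) = (-22044 - (-11249 + 337/21)) + 977 = (-22044 - 1*(-235892/21)) + 977 = (-22044 + 235892/21) + 977 = -227032/21 + 977 = -206515/21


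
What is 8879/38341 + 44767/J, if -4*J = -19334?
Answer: 3518656387/370642447 ≈ 9.4934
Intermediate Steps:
J = 9667/2 (J = -1/4*(-19334) = 9667/2 ≈ 4833.5)
8879/38341 + 44767/J = 8879/38341 + 44767/(9667/2) = 8879*(1/38341) + 44767*(2/9667) = 8879/38341 + 89534/9667 = 3518656387/370642447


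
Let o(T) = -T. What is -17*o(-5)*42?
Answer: -3570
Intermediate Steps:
-17*o(-5)*42 = -(-17)*(-5)*42 = -17*5*42 = -85*42 = -3570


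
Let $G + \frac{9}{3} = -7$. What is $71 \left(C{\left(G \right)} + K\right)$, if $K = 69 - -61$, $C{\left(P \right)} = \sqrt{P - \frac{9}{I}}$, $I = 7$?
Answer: $9230 + \frac{71 i \sqrt{553}}{7} \approx 9230.0 + 238.52 i$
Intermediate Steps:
$G = -10$ ($G = -3 - 7 = -10$)
$C{\left(P \right)} = \sqrt{- \frac{9}{7} + P}$ ($C{\left(P \right)} = \sqrt{P - \frac{9}{7}} = \sqrt{- \frac{9}{7} + P}$)
$K = 130$ ($K = 69 + 61 = 130$)
$71 \left(C{\left(G \right)} + K\right) = 71 \left(\frac{\sqrt{-63 + 49 \left(-10\right)}}{7} + 130\right) = 71 \left(\frac{\sqrt{-63 - 490}}{7} + 130\right) = 71 \left(\frac{\sqrt{-553}}{7} + 130\right) = 71 \left(\frac{i \sqrt{553}}{7} + 130\right) = 71 \left(130 + \frac{i \sqrt{553}}{7}\right) = 9230 + \frac{71 i \sqrt{553}}{7}$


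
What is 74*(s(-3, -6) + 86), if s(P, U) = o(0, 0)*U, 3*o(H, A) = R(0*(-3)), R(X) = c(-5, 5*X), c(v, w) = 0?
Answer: 6364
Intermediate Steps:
R(X) = 0
o(H, A) = 0 (o(H, A) = (1/3)*0 = 0)
s(P, U) = 0 (s(P, U) = 0*U = 0)
74*(s(-3, -6) + 86) = 74*(0 + 86) = 74*86 = 6364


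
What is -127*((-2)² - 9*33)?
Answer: 37211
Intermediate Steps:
-127*((-2)² - 9*33) = -127*(4 - 297) = -127*(-293) = 37211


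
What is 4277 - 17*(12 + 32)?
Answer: 3529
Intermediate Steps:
4277 - 17*(12 + 32) = 4277 - 17*44 = 4277 - 1*748 = 4277 - 748 = 3529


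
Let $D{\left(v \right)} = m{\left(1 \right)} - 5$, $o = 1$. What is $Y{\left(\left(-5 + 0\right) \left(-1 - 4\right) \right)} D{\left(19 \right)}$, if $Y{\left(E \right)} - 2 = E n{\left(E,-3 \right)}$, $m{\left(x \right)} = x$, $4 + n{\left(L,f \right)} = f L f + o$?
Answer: $-22208$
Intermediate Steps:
$n{\left(L,f \right)} = -3 + L f^{2}$ ($n{\left(L,f \right)} = -4 + \left(f L f + 1\right) = -4 + \left(L f f + 1\right) = -4 + \left(L f^{2} + 1\right) = -4 + \left(1 + L f^{2}\right) = -3 + L f^{2}$)
$Y{\left(E \right)} = 2 + E \left(-3 + 9 E\right)$ ($Y{\left(E \right)} = 2 + E \left(-3 + E \left(-3\right)^{2}\right) = 2 + E \left(-3 + E 9\right) = 2 + E \left(-3 + 9 E\right)$)
$D{\left(v \right)} = -4$ ($D{\left(v \right)} = 1 - 5 = -4$)
$Y{\left(\left(-5 + 0\right) \left(-1 - 4\right) \right)} D{\left(19 \right)} = \left(2 + 3 \left(-5 + 0\right) \left(-1 - 4\right) \left(-1 + 3 \left(-5 + 0\right) \left(-1 - 4\right)\right)\right) \left(-4\right) = \left(2 + 3 \left(\left(-5\right) \left(-5\right)\right) \left(-1 + 3 \left(\left(-5\right) \left(-5\right)\right)\right)\right) \left(-4\right) = \left(2 + 3 \cdot 25 \left(-1 + 3 \cdot 25\right)\right) \left(-4\right) = \left(2 + 3 \cdot 25 \left(-1 + 75\right)\right) \left(-4\right) = \left(2 + 3 \cdot 25 \cdot 74\right) \left(-4\right) = \left(2 + 5550\right) \left(-4\right) = 5552 \left(-4\right) = -22208$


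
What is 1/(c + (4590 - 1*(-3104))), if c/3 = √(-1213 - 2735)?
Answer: 3847/29616584 - 3*I*√987/29616584 ≈ 0.00012989 - 3.1823e-6*I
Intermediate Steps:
c = 6*I*√987 (c = 3*√(-1213 - 2735) = 3*√(-3948) = 3*(2*I*√987) = 6*I*√987 ≈ 188.5*I)
1/(c + (4590 - 1*(-3104))) = 1/(6*I*√987 + (4590 - 1*(-3104))) = 1/(6*I*√987 + (4590 + 3104)) = 1/(6*I*√987 + 7694) = 1/(7694 + 6*I*√987)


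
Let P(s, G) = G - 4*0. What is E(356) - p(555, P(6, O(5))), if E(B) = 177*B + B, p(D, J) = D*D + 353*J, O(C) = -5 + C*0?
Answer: -242892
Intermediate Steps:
O(C) = -5 (O(C) = -5 + 0 = -5)
P(s, G) = G (P(s, G) = G + 0 = G)
p(D, J) = D² + 353*J
E(B) = 178*B
E(356) - p(555, P(6, O(5))) = 178*356 - (555² + 353*(-5)) = 63368 - (308025 - 1765) = 63368 - 1*306260 = 63368 - 306260 = -242892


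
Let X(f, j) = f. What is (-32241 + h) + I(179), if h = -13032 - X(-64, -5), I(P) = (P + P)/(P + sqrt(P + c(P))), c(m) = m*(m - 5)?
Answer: -90239/2 - 5*sqrt(1253)/2 ≈ -45208.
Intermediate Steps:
c(m) = m*(-5 + m)
I(P) = 2*P/(P + sqrt(P + P*(-5 + P))) (I(P) = (P + P)/(P + sqrt(P + P*(-5 + P))) = (2*P)/(P + sqrt(P + P*(-5 + P))) = 2*P/(P + sqrt(P + P*(-5 + P))))
h = -12968 (h = -13032 - 1*(-64) = -13032 + 64 = -12968)
(-32241 + h) + I(179) = (-32241 - 12968) + 2*179/(179 + sqrt(179*(-4 + 179))) = -45209 + 2*179/(179 + sqrt(179*175)) = -45209 + 2*179/(179 + sqrt(31325)) = -45209 + 2*179/(179 + 5*sqrt(1253)) = -45209 + 358/(179 + 5*sqrt(1253))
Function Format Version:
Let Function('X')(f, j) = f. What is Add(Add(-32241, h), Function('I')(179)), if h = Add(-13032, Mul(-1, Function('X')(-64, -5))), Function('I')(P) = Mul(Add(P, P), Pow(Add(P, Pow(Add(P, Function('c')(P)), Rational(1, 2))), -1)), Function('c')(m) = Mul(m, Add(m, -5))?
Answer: Add(Rational(-90239, 2), Mul(Rational(-5, 2), Pow(1253, Rational(1, 2)))) ≈ -45208.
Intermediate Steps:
Function('c')(m) = Mul(m, Add(-5, m))
Function('I')(P) = Mul(2, P, Pow(Add(P, Pow(Add(P, Mul(P, Add(-5, P))), Rational(1, 2))), -1)) (Function('I')(P) = Mul(Add(P, P), Pow(Add(P, Pow(Add(P, Mul(P, Add(-5, P))), Rational(1, 2))), -1)) = Mul(Mul(2, P), Pow(Add(P, Pow(Add(P, Mul(P, Add(-5, P))), Rational(1, 2))), -1)) = Mul(2, P, Pow(Add(P, Pow(Add(P, Mul(P, Add(-5, P))), Rational(1, 2))), -1)))
h = -12968 (h = Add(-13032, Mul(-1, -64)) = Add(-13032, 64) = -12968)
Add(Add(-32241, h), Function('I')(179)) = Add(Add(-32241, -12968), Mul(2, 179, Pow(Add(179, Pow(Mul(179, Add(-4, 179)), Rational(1, 2))), -1))) = Add(-45209, Mul(2, 179, Pow(Add(179, Pow(Mul(179, 175), Rational(1, 2))), -1))) = Add(-45209, Mul(2, 179, Pow(Add(179, Pow(31325, Rational(1, 2))), -1))) = Add(-45209, Mul(2, 179, Pow(Add(179, Mul(5, Pow(1253, Rational(1, 2)))), -1))) = Add(-45209, Mul(358, Pow(Add(179, Mul(5, Pow(1253, Rational(1, 2)))), -1)))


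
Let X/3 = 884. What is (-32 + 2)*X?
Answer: -79560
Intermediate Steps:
X = 2652 (X = 3*884 = 2652)
(-32 + 2)*X = (-32 + 2)*2652 = -30*2652 = -79560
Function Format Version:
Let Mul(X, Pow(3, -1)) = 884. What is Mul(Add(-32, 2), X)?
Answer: -79560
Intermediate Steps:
X = 2652 (X = Mul(3, 884) = 2652)
Mul(Add(-32, 2), X) = Mul(Add(-32, 2), 2652) = Mul(-30, 2652) = -79560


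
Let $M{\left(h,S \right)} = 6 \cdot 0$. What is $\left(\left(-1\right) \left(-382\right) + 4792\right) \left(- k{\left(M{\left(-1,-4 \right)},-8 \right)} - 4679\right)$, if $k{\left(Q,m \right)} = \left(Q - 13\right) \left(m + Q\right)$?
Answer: $-24747242$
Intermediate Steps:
$M{\left(h,S \right)} = 0$
$k{\left(Q,m \right)} = \left(-13 + Q\right) \left(Q + m\right)$
$\left(\left(-1\right) \left(-382\right) + 4792\right) \left(- k{\left(M{\left(-1,-4 \right)},-8 \right)} - 4679\right) = \left(\left(-1\right) \left(-382\right) + 4792\right) \left(- (0^{2} - 0 - -104 + 0 \left(-8\right)) - 4679\right) = \left(382 + 4792\right) \left(- (0 + 0 + 104 + 0) - 4679\right) = 5174 \left(\left(-1\right) 104 - 4679\right) = 5174 \left(-104 - 4679\right) = 5174 \left(-4783\right) = -24747242$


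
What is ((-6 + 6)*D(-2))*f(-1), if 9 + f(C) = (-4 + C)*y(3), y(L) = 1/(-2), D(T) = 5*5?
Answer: 0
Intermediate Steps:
D(T) = 25
y(L) = -1/2
f(C) = -7 - C/2 (f(C) = -9 + (-4 + C)*(-1/2) = -9 + (2 - C/2) = -7 - C/2)
((-6 + 6)*D(-2))*f(-1) = ((-6 + 6)*25)*(-7 - 1/2*(-1)) = (0*25)*(-7 + 1/2) = 0*(-13/2) = 0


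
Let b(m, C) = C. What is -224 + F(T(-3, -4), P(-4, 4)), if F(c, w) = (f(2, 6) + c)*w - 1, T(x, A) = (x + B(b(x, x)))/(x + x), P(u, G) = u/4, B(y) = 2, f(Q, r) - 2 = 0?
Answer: -1363/6 ≈ -227.17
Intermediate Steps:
f(Q, r) = 2 (f(Q, r) = 2 + 0 = 2)
P(u, G) = u/4 (P(u, G) = u*(¼) = u/4)
T(x, A) = (2 + x)/(2*x) (T(x, A) = (x + 2)/(x + x) = (2 + x)/((2*x)) = (2 + x)*(1/(2*x)) = (2 + x)/(2*x))
F(c, w) = -1 + w*(2 + c) (F(c, w) = (2 + c)*w - 1 = w*(2 + c) - 1 = -1 + w*(2 + c))
-224 + F(T(-3, -4), P(-4, 4)) = -224 + (-1 + 2*((¼)*(-4)) + ((½)*(2 - 3)/(-3))*((¼)*(-4))) = -224 + (-1 + 2*(-1) + ((½)*(-⅓)*(-1))*(-1)) = -224 + (-1 - 2 + (⅙)*(-1)) = -224 + (-1 - 2 - ⅙) = -224 - 19/6 = -1363/6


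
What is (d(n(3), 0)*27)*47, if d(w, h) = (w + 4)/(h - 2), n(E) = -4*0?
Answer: -2538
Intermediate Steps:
n(E) = 0
d(w, h) = (4 + w)/(-2 + h)
(d(n(3), 0)*27)*47 = (((4 + 0)/(-2 + 0))*27)*47 = ((4/(-2))*27)*47 = (-½*4*27)*47 = -2*27*47 = -54*47 = -2538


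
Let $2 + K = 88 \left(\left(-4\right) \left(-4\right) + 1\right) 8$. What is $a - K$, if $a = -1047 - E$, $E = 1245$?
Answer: $-14258$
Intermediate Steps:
$a = -2292$ ($a = -1047 - 1245 = -2292$)
$K = 11966$ ($K = -2 + 88 \left(\left(-4\right) \left(-4\right) + 1\right) 8 = -2 + 88 \left(16 + 1\right) 8 = -2 + 88 \cdot 17 \cdot 8 = -2 + 88 \cdot 136 = -2 + 11968 = 11966$)
$a - K = -2292 - 11966 = -14258$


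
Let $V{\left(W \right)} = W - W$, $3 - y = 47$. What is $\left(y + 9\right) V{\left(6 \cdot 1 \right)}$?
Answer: $0$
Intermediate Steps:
$y = -44$ ($y = 3 - 47 = -44$)
$V{\left(W \right)} = 0$
$\left(y + 9\right) V{\left(6 \cdot 1 \right)} = \left(-44 + 9\right) 0 = \left(-35\right) 0 = 0$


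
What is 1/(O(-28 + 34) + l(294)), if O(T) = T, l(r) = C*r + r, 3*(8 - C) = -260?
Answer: 1/28132 ≈ 3.5547e-5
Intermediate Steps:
C = 284/3 (C = 8 - 1/3*(-260) = 8 + 260/3 = 284/3 ≈ 94.667)
l(r) = 287*r/3 (l(r) = 284*r/3 + r = 287*r/3)
1/(O(-28 + 34) + l(294)) = 1/((-28 + 34) + (287/3)*294) = 1/(6 + 28126) = 1/28132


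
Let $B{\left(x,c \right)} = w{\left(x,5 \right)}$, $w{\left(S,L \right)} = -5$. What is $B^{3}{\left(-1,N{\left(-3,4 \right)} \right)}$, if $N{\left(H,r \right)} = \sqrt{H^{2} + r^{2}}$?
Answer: $-125$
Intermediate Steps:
$B{\left(x,c \right)} = -5$
$B^{3}{\left(-1,N{\left(-3,4 \right)} \right)} = \left(-5\right)^{3} = -125$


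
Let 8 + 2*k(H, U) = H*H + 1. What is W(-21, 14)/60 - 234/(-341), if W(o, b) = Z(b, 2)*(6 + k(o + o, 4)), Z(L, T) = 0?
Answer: 234/341 ≈ 0.68622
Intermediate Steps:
k(H, U) = -7/2 + H**2/2 (k(H, U) = -4 + (H*H + 1)/2 = -4 + (H**2 + 1)/2 = -4 + (1 + H**2)/2 = -4 + (1/2 + H**2/2) = -7/2 + H**2/2)
W(o, b) = 0 (W(o, b) = 0*(6 + (-7/2 + (o + o)**2/2)) = 0*(6 + (-7/2 + (2*o)**2/2)) = 0*(6 + (-7/2 + (4*o**2)/2)) = 0*(6 + (-7/2 + 2*o**2)) = 0*(5/2 + 2*o**2) = 0)
W(-21, 14)/60 - 234/(-341) = 0/60 - 234/(-341) = 0*(1/60) - 234*(-1/341) = 0 + 234/341 = 234/341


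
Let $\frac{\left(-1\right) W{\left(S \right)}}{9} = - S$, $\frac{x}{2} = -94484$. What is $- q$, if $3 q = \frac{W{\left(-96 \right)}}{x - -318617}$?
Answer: $\frac{288}{129649} \approx 0.0022214$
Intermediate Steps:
$x = -188968$ ($x = 2 \left(-94484\right) = -188968$)
$W{\left(S \right)} = 9 S$ ($W{\left(S \right)} = - 9 \left(- S\right) = 9 S$)
$q = - \frac{288}{129649}$ ($q = \frac{9 \left(-96\right) \frac{1}{-188968 - -318617}}{3} = \frac{\left(-864\right) \frac{1}{-188968 + 318617}}{3} = \frac{\left(-864\right) \frac{1}{129649}}{3} = \frac{1}{3} \left(- \frac{864}{129649}\right) = - \frac{288}{129649} \approx -0.0022214$)
$- q = \left(-1\right) \left(- \frac{288}{129649}\right) = \frac{288}{129649}$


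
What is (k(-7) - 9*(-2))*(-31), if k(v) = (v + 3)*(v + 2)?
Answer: -1178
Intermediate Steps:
k(v) = (2 + v)*(3 + v) (k(v) = (3 + v)*(2 + v) = (2 + v)*(3 + v))
(k(-7) - 9*(-2))*(-31) = ((6 + (-7)² + 5*(-7)) - 9*(-2))*(-31) = ((6 + 49 - 35) + 18)*(-31) = (20 + 18)*(-31) = 38*(-31) = -1178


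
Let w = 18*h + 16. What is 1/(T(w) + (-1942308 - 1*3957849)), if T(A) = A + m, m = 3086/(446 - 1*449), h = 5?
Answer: -3/17703239 ≈ -1.6946e-7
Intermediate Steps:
w = 106 (w = 18*5 + 16 = 90 + 16 = 106)
m = -3086/3 (m = 3086/(446 - 449) = 3086/(-3) = 3086*(-1/3) = -3086/3 ≈ -1028.7)
T(A) = -3086/3 + A (T(A) = A - 3086/3 = -3086/3 + A)
1/(T(w) + (-1942308 - 1*3957849)) = 1/((-3086/3 + 106) + (-1942308 - 1*3957849)) = 1/(-2768/3 + (-1942308 - 3957849)) = 1/(-2768/3 - 5900157) = 1/(-17703239/3) = -3/17703239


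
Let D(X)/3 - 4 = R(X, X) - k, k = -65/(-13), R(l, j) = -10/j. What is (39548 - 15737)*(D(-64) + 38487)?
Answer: 29323317933/32 ≈ 9.1635e+8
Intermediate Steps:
k = 5 (k = -65*(-1/13) = 5)
D(X) = -3 - 30/X (D(X) = 12 + 3*(-10/X - 1*5) = 12 + 3*(-10/X - 5) = 12 + 3*(-5 - 10/X) = 12 + (-15 - 30/X) = -3 - 30/X)
(39548 - 15737)*(D(-64) + 38487) = (39548 - 15737)*((-3 - 30/(-64)) + 38487) = 23811*((-3 - 30*(-1/64)) + 38487) = 23811*((-3 + 15/32) + 38487) = 23811*(-81/32 + 38487) = 23811*(1231503/32) = 29323317933/32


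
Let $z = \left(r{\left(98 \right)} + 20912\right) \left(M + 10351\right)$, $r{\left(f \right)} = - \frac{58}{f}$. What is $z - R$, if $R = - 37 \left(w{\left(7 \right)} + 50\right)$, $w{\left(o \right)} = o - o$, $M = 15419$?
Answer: $\frac{26405553080}{49} \approx 5.3889 \cdot 10^{8}$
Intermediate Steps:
$w{\left(o \right)} = 0$
$R = -1850$ ($R = - 37 \left(0 + 50\right) = \left(-37\right) 50 = -1850$)
$z = \frac{26405462430}{49}$ ($z = \left(- \frac{58}{98} + 20912\right) \left(15419 + 10351\right) = \left(\left(-58\right) \frac{1}{98} + 20912\right) 25770 = \left(- \frac{29}{49} + 20912\right) 25770 = \frac{1024659}{49} \cdot 25770 = \frac{26405462430}{49} \approx 5.3889 \cdot 10^{8}$)
$z - R = \frac{26405462430}{49} - -1850 = \frac{26405462430}{49} + 1850 = \frac{26405553080}{49}$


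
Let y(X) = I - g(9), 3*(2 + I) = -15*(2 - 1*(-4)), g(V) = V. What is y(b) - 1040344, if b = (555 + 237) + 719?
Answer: -1040385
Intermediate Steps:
I = -32 (I = -2 + (-15*(2 - 1*(-4)))/3 = -2 + (-15*(2 + 4))/3 = -2 + (-15*6)/3 = -2 + (⅓)*(-90) = -2 - 30 = -32)
b = 1511 (b = 792 + 719 = 1511)
y(X) = -41 (y(X) = -32 - 1*9 = -32 - 9 = -41)
y(b) - 1040344 = -41 - 1040344 = -1040385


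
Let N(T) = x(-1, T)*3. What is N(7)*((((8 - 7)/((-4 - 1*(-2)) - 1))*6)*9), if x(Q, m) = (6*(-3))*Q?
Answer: -972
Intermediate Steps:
x(Q, m) = -18*Q
N(T) = 54 (N(T) = -18*(-1)*3 = 18*3 = 54)
N(7)*((((8 - 7)/((-4 - 1*(-2)) - 1))*6)*9) = 54*((((8 - 7)/((-4 - 1*(-2)) - 1))*6)*9) = 54*(((1/((-4 + 2) - 1))*6)*9) = 54*(((1/(-2 - 1))*6)*9) = 54*(((1/(-3))*6)*9) = 54*(((1*(-⅓))*6)*9) = 54*(-⅓*6*9) = 54*(-2*9) = 54*(-18) = -972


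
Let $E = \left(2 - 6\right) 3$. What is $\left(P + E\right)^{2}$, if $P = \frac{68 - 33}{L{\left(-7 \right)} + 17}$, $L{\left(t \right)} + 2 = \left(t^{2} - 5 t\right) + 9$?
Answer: $\frac{1590121}{11664} \approx 136.33$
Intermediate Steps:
$L{\left(t \right)} = 7 + t^{2} - 5 t$ ($L{\left(t \right)} = -2 + \left(\left(t^{2} - 5 t\right) + 9\right) = -2 + \left(9 + t^{2} - 5 t\right) = 7 + t^{2} - 5 t$)
$E = -12$ ($E = \left(-4\right) 3 = -12$)
$P = \frac{35}{108}$ ($P = \frac{68 - 33}{\left(7 + \left(-7\right)^{2} - -35\right) + 17} = \frac{35}{\left(7 + 49 + 35\right) + 17} = \frac{35}{91 + 17} = \frac{35}{108} \approx 0.32407$)
$\left(P + E\right)^{2} = \left(\frac{35}{108} - 12\right)^{2} = \left(- \frac{1261}{108}\right)^{2} = \frac{1590121}{11664}$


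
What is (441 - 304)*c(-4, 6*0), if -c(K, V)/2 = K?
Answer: 1096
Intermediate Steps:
c(K, V) = -2*K
(441 - 304)*c(-4, 6*0) = (441 - 304)*(-2*(-4)) = 137*8 = 1096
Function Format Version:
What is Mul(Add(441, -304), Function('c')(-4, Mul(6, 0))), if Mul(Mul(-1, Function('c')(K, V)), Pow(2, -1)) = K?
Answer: 1096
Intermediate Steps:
Function('c')(K, V) = Mul(-2, K)
Mul(Add(441, -304), Function('c')(-4, Mul(6, 0))) = Mul(Add(441, -304), Mul(-2, -4)) = Mul(137, 8) = 1096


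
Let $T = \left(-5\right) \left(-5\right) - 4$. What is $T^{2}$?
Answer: $441$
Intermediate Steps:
$T = 21$ ($T = 25 - 4 = 21$)
$T^{2} = 21^{2} = 441$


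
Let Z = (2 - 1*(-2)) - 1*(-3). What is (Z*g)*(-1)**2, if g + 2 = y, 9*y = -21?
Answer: -91/3 ≈ -30.333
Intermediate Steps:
y = -7/3 (y = (1/9)*(-21) = -7/3 ≈ -2.3333)
g = -13/3 (g = -2 - 7/3 = -13/3 ≈ -4.3333)
Z = 7 (Z = (2 + 2) + 3 = 4 + 3 = 7)
(Z*g)*(-1)**2 = (7*(-13/3))*(-1)**2 = -91/3*1 = -91/3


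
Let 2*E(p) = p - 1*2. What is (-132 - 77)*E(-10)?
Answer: 1254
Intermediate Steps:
E(p) = -1 + p/2 (E(p) = (p - 1*2)/2 = (p - 2)/2 = (-2 + p)/2 = -1 + p/2)
(-132 - 77)*E(-10) = (-132 - 77)*(-1 + (½)*(-10)) = -209*(-1 - 5) = -209*(-6) = 1254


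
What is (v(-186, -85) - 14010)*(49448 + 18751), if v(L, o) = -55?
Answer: -959218935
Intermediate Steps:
(v(-186, -85) - 14010)*(49448 + 18751) = (-55 - 14010)*(49448 + 18751) = -14065*68199 = -959218935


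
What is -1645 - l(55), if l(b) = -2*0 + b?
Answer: -1700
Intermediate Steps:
l(b) = b (l(b) = 0 + b = b)
-1645 - l(55) = -1645 - 1*55 = -1645 - 55 = -1700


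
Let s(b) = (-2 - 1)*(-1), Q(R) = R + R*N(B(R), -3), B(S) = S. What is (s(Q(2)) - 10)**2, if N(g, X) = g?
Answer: 49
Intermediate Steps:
Q(R) = R + R**2 (Q(R) = R + R*R = R + R**2)
s(b) = 3 (s(b) = -3*(-1) = 3)
(s(Q(2)) - 10)**2 = (3 - 10)**2 = (-7)**2 = 49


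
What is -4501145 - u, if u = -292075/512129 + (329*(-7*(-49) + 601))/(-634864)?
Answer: -91466695407066751/20320766591 ≈ -4.5011e+6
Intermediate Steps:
u = -21530179944/20320766591 (u = -292075*1/512129 + (329*(343 + 601))*(-1/634864) = -292075/512129 + (329*944)*(-1/634864) = -292075/512129 + 310576*(-1/634864) = -292075/512129 - 19411/39679 = -21530179944/20320766591 ≈ -1.0595)
-4501145 - u = -4501145 - 1*(-21530179944/20320766591) = -4501145 + 21530179944/20320766591 = -91466695407066751/20320766591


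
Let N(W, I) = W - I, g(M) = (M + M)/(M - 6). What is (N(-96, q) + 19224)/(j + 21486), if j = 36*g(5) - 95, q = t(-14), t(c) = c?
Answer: 19142/21031 ≈ 0.91018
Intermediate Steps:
q = -14
g(M) = 2*M/(-6 + M) (g(M) = (2*M)/(-6 + M) = 2*M/(-6 + M))
j = -455 (j = 36*(2*5/(-6 + 5)) - 95 = 36*(2*5/(-1)) - 95 = 36*(2*5*(-1)) - 95 = 36*(-10) - 95 = -360 - 95 = -455)
(N(-96, q) + 19224)/(j + 21486) = ((-96 - 1*(-14)) + 19224)/(-455 + 21486) = ((-96 + 14) + 19224)/21031 = (-82 + 19224)*(1/21031) = 19142*(1/21031) = 19142/21031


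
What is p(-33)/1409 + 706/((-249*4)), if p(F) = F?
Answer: -513811/701682 ≈ -0.73226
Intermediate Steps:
p(-33)/1409 + 706/((-249*4)) = -33/1409 + 706/((-249*4)) = -33*1/1409 + 706/(-996) = -33/1409 + 706*(-1/996) = -33/1409 - 353/498 = -513811/701682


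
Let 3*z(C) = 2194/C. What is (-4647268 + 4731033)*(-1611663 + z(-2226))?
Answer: -450768267930310/3339 ≈ -1.3500e+11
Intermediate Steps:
z(C) = 2194/(3*C) (z(C) = (2194/C)/3 = 2194/(3*C))
(-4647268 + 4731033)*(-1611663 + z(-2226)) = (-4647268 + 4731033)*(-1611663 + (2194/3)/(-2226)) = 83765*(-1611663 + (2194/3)*(-1/2226)) = 83765*(-1611663 - 1097/3339) = 83765*(-5381343854/3339) = -450768267930310/3339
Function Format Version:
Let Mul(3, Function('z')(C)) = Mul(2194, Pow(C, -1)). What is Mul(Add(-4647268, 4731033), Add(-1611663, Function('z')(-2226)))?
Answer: Rational(-450768267930310, 3339) ≈ -1.3500e+11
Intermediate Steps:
Function('z')(C) = Mul(Rational(2194, 3), Pow(C, -1)) (Function('z')(C) = Mul(Rational(1, 3), Mul(2194, Pow(C, -1))) = Mul(Rational(2194, 3), Pow(C, -1)))
Mul(Add(-4647268, 4731033), Add(-1611663, Function('z')(-2226))) = Mul(Add(-4647268, 4731033), Add(-1611663, Mul(Rational(2194, 3), Pow(-2226, -1)))) = Mul(83765, Add(-1611663, Mul(Rational(2194, 3), Rational(-1, 2226)))) = Mul(83765, Add(-1611663, Rational(-1097, 3339))) = Mul(83765, Rational(-5381343854, 3339)) = Rational(-450768267930310, 3339)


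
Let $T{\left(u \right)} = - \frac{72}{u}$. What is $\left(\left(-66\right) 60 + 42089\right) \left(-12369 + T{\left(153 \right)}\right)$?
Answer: $- \frac{8017804249}{17} \approx -4.7164 \cdot 10^{8}$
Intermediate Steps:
$\left(\left(-66\right) 60 + 42089\right) \left(-12369 + T{\left(153 \right)}\right) = \left(\left(-66\right) 60 + 42089\right) \left(-12369 - \frac{72}{153}\right) = \left(-3960 + 42089\right) \left(-12369 - \frac{8}{17}\right) = 38129 \left(-12369 - \frac{8}{17}\right) = 38129 \left(- \frac{210281}{17}\right) = - \frac{8017804249}{17}$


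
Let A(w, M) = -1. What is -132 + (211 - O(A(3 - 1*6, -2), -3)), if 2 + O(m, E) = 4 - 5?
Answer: 82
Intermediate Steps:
O(m, E) = -3 (O(m, E) = -2 + (4 - 5) = -2 - 1 = -3)
-132 + (211 - O(A(3 - 1*6, -2), -3)) = -132 + (211 - 1*(-3)) = -132 + (211 + 3) = -132 + 214 = 82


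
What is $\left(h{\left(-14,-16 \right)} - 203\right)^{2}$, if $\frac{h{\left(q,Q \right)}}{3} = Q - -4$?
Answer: $57121$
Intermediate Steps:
$h{\left(q,Q \right)} = 12 + 3 Q$ ($h{\left(q,Q \right)} = 3 \left(Q - -4\right) = 3 \left(Q + 4\right) = 3 \left(4 + Q\right) = 12 + 3 Q$)
$\left(h{\left(-14,-16 \right)} - 203\right)^{2} = \left(\left(12 + 3 \left(-16\right)\right) - 203\right)^{2} = \left(\left(12 - 48\right) - 203\right)^{2} = \left(-36 - 203\right)^{2} = \left(-239\right)^{2} = 57121$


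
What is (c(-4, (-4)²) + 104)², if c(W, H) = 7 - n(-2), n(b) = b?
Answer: 12769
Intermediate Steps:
c(W, H) = 9 (c(W, H) = 7 - 1*(-2) = 7 + 2 = 9)
(c(-4, (-4)²) + 104)² = (9 + 104)² = 113² = 12769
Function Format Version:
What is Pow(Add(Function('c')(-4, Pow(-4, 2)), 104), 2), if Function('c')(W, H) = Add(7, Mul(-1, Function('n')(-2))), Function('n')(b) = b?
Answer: 12769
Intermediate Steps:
Function('c')(W, H) = 9 (Function('c')(W, H) = Add(7, Mul(-1, -2)) = Add(7, 2) = 9)
Pow(Add(Function('c')(-4, Pow(-4, 2)), 104), 2) = Pow(Add(9, 104), 2) = Pow(113, 2) = 12769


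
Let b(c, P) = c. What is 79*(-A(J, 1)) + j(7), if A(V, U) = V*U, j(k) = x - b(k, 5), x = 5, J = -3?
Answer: 235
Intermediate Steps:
j(k) = 5 - k
A(V, U) = U*V
79*(-A(J, 1)) + j(7) = 79*(-(-3)) + (5 - 1*7) = 79*(-1*(-3)) + (5 - 7) = 79*3 - 2 = 237 - 2 = 235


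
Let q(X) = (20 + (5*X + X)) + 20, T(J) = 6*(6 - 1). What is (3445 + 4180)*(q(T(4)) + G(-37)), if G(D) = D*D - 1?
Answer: 12108500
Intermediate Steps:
G(D) = -1 + D² (G(D) = D² - 1 = -1 + D²)
T(J) = 30 (T(J) = 6*5 = 30)
q(X) = 40 + 6*X (q(X) = (20 + 6*X) + 20 = 40 + 6*X)
(3445 + 4180)*(q(T(4)) + G(-37)) = (3445 + 4180)*((40 + 6*30) + (-1 + (-37)²)) = 7625*((40 + 180) + (-1 + 1369)) = 7625*(220 + 1368) = 7625*1588 = 12108500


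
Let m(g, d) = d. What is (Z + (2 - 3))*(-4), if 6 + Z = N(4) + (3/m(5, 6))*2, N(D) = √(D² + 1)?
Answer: 24 - 4*√17 ≈ 7.5076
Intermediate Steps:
N(D) = √(1 + D²)
Z = -5 + √17 (Z = -6 + (√(1 + 4²) + (3/6)*2) = -6 + (√(1 + 16) + (3*(⅙))*2) = -6 + (√17 + (½)*2) = -6 + (√17 + 1) = -6 + (1 + √17) = -5 + √17 ≈ -0.87689)
(Z + (2 - 3))*(-4) = ((-5 + √17) + (2 - 3))*(-4) = ((-5 + √17) - 1)*(-4) = (-6 + √17)*(-4) = 24 - 4*√17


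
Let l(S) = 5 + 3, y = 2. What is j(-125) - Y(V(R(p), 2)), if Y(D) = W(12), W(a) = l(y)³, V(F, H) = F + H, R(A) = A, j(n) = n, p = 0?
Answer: -637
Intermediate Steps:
l(S) = 8
W(a) = 512 (W(a) = 8³ = 512)
Y(D) = 512
j(-125) - Y(V(R(p), 2)) = -125 - 1*512 = -125 - 512 = -637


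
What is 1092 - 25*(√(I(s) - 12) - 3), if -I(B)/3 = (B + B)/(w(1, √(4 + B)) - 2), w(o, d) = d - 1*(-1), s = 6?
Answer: 1167 - 50*√(-6 - 3*√10)/√(-1 + √10) ≈ 1167.0 - 133.81*I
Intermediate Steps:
w(o, d) = 1 + d (w(o, d) = d + 1 = 1 + d)
I(B) = -6*B/(-1 + √(4 + B)) (I(B) = -3*(B + B)/((1 + √(4 + B)) - 2) = -3*2*B/(-1 + √(4 + B)) = -6*B/(-1 + √(4 + B)))
1092 - 25*(√(I(s) - 12) - 3) = 1092 - 25*(√(-6*6/(-1 + √(4 + 6)) - 12) - 3) = 1092 - 25*(√(-6*6/(-1 + √10) - 12) - 3) = 1092 - 25*(√(-36/(-1 + √10) - 12) - 3) = 1092 - 25*(√(-12 - 36/(-1 + √10)) - 3) = 1092 - 25*(-3 + √(-12 - 36/(-1 + √10))) = 1092 + (75 - 25*√(-12 - 36/(-1 + √10))) = 1167 - 25*√(-12 - 36/(-1 + √10))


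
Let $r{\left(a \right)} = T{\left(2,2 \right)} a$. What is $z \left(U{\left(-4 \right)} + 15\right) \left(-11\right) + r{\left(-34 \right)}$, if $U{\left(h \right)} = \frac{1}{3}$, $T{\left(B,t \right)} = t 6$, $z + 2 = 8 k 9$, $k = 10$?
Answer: $- \frac{364532}{3} \approx -1.2151 \cdot 10^{5}$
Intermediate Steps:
$z = 718$ ($z = -2 + 8 \cdot 10 \cdot 9 = -2 + 80 \cdot 9 = -2 + 720 = 718$)
$T{\left(B,t \right)} = 6 t$
$U{\left(h \right)} = \frac{1}{3}$
$r{\left(a \right)} = 12 a$ ($r{\left(a \right)} = 6 \cdot 2 a = 12 a$)
$z \left(U{\left(-4 \right)} + 15\right) \left(-11\right) + r{\left(-34 \right)} = 718 \left(\frac{1}{3} + 15\right) \left(-11\right) + 12 \left(-34\right) = 718 \cdot \frac{46}{3} \left(-11\right) - 408 = 718 \left(- \frac{506}{3}\right) - 408 = - \frac{363308}{3} - 408 = - \frac{364532}{3}$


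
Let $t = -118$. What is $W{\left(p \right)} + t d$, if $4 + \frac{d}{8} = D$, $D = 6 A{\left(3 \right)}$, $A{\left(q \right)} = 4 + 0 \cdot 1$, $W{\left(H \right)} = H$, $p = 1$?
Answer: $-18879$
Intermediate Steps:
$A{\left(q \right)} = 4$ ($A{\left(q \right)} = 4 + 0 = 4$)
$D = 24$ ($D = 6 \cdot 4 = 24$)
$d = 160$ ($d = -32 + 8 \cdot 24 = -32 + 192 = 160$)
$W{\left(p \right)} + t d = 1 - 18880 = -18879$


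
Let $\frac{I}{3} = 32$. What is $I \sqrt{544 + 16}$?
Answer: $384 \sqrt{35} \approx 2271.8$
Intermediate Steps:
$I = 96$ ($I = 3 \cdot 32 = 96$)
$I \sqrt{544 + 16} = 96 \sqrt{544 + 16} = 96 \sqrt{560} = 96 \cdot 4 \sqrt{35} = 384 \sqrt{35}$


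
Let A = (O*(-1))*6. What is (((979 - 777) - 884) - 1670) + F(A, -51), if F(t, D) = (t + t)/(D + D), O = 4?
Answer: -39976/17 ≈ -2351.5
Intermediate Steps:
A = -24 (A = (4*(-1))*6 = -4*6 = -24)
F(t, D) = t/D (F(t, D) = (2*t)/((2*D)) = (2*t)*(1/(2*D)) = t/D)
(((979 - 777) - 884) - 1670) + F(A, -51) = (((979 - 777) - 884) - 1670) - 24/(-51) = ((202 - 884) - 1670) - 24*(-1/51) = (-682 - 1670) + 8/17 = -2352 + 8/17 = -39976/17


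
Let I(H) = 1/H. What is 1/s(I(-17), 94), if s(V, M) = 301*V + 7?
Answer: -17/182 ≈ -0.093407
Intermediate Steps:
s(V, M) = 7 + 301*V
1/s(I(-17), 94) = 1/(7 + 301/(-17)) = 1/(7 + 301*(-1/17)) = 1/(7 - 301/17) = 1/(-182/17) = -17/182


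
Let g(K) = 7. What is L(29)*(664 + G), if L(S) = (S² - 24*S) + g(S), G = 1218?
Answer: 286064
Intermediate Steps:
L(S) = 7 + S² - 24*S (L(S) = (S² - 24*S) + 7 = 7 + S² - 24*S)
L(29)*(664 + G) = (7 + 29² - 24*29)*(664 + 1218) = (7 + 841 - 696)*1882 = 152*1882 = 286064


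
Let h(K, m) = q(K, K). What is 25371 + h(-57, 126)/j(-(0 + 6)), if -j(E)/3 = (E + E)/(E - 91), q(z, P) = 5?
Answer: 912871/36 ≈ 25358.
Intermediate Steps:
h(K, m) = 5
j(E) = -6*E/(-91 + E) (j(E) = -3*(E + E)/(E - 91) = -3*2*E/(-91 + E) = -6*E/(-91 + E))
25371 + h(-57, 126)/j(-(0 + 6)) = 25371 + 5/((-6*(-(0 + 6))/(-91 - (0 + 6)))) = 25371 + 5/((-6*(-1*6)/(-91 - 1*6))) = 25371 + 5/((-6*(-6)/(-91 - 6))) = 25371 + 5/((-6*(-6)/(-97))) = 25371 + 5/((-6*(-6)*(-1/97))) = 25371 + 5/(-36/97) = 25371 + 5*(-97/36) = 25371 - 485/36 = 912871/36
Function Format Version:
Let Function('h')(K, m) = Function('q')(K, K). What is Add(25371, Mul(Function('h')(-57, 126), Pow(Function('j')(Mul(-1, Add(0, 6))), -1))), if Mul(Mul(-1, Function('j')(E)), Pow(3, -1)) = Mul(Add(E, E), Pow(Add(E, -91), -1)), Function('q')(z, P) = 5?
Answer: Rational(912871, 36) ≈ 25358.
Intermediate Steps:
Function('h')(K, m) = 5
Function('j')(E) = Mul(-6, E, Pow(Add(-91, E), -1)) (Function('j')(E) = Mul(-3, Mul(Add(E, E), Pow(Add(E, -91), -1))) = Mul(-3, Mul(Mul(2, E), Pow(Add(-91, E), -1))) = Mul(-3, Mul(2, E, Pow(Add(-91, E), -1))) = Mul(-6, E, Pow(Add(-91, E), -1)))
Add(25371, Mul(Function('h')(-57, 126), Pow(Function('j')(Mul(-1, Add(0, 6))), -1))) = Add(25371, Mul(5, Pow(Mul(-6, Mul(-1, Add(0, 6)), Pow(Add(-91, Mul(-1, Add(0, 6))), -1)), -1))) = Add(25371, Mul(5, Pow(Mul(-6, Mul(-1, 6), Pow(Add(-91, Mul(-1, 6)), -1)), -1))) = Add(25371, Mul(5, Pow(Mul(-6, -6, Pow(Add(-91, -6), -1)), -1))) = Add(25371, Mul(5, Pow(Mul(-6, -6, Pow(-97, -1)), -1))) = Add(25371, Mul(5, Pow(Mul(-6, -6, Rational(-1, 97)), -1))) = Add(25371, Mul(5, Pow(Rational(-36, 97), -1))) = Add(25371, Mul(5, Rational(-97, 36))) = Add(25371, Rational(-485, 36)) = Rational(912871, 36)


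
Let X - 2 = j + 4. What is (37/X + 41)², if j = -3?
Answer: 25600/9 ≈ 2844.4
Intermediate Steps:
X = 3 (X = 2 + (-3 + 4) = 2 + 1 = 3)
(37/X + 41)² = (37/3 + 41)² = (160/3)² = 25600/9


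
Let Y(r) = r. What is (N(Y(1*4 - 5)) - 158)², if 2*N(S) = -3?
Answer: 101761/4 ≈ 25440.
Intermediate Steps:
N(S) = -3/2 (N(S) = (½)*(-3) = -3/2)
(N(Y(1*4 - 5)) - 158)² = (-3/2 - 158)² = (-319/2)² = 101761/4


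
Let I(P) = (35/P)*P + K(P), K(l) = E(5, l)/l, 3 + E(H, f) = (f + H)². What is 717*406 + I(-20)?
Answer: 2911259/10 ≈ 2.9113e+5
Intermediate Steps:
E(H, f) = -3 + (H + f)² (E(H, f) = -3 + (f + H)² = -3 + (H + f)²)
K(l) = (-3 + (5 + l)²)/l
I(P) = 35 + (-3 + (5 + P)²)/P (I(P) = (35/P)*P + (-3 + (5 + P)²)/P = 35 + (-3 + (5 + P)²)/P)
717*406 + I(-20) = 717*406 + (45 - 20 + 22/(-20)) = 291102 + (45 - 20 + 22*(-1/20)) = 291102 + (45 - 20 - 11/10) = 291102 + 239/10 = 2911259/10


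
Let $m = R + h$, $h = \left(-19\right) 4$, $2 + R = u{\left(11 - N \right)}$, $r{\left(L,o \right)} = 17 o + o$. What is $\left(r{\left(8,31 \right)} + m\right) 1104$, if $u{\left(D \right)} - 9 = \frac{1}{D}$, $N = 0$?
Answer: $\frac{5939520}{11} \approx 5.3996 \cdot 10^{5}$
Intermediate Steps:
$u{\left(D \right)} = 9 + \frac{1}{D}$
$r{\left(L,o \right)} = 18 o$
$R = \frac{78}{11}$ ($R = -2 + \left(9 + \frac{1}{11 - 0}\right) = -2 + \left(9 + \frac{1}{11 + 0}\right) = -2 + \left(9 + \frac{1}{11}\right) = -2 + \frac{100}{11} = \frac{78}{11} \approx 7.0909$)
$h = -76$
$m = - \frac{758}{11}$ ($m = \frac{78}{11} - 76 = - \frac{758}{11} \approx -68.909$)
$\left(r{\left(8,31 \right)} + m\right) 1104 = \left(18 \cdot 31 - \frac{758}{11}\right) 1104 = \left(558 - \frac{758}{11}\right) 1104 = \frac{5380}{11} \cdot 1104 = \frac{5939520}{11}$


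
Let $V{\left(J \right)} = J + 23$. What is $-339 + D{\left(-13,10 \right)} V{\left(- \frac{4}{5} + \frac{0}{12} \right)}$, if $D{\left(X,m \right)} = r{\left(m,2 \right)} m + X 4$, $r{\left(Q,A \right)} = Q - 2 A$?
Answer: $- \frac{807}{5} \approx -161.4$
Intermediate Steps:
$V{\left(J \right)} = 23 + J$
$D{\left(X,m \right)} = 4 X + m \left(-4 + m\right)$ ($D{\left(X,m \right)} = \left(m - 4\right) m + X 4 = \left(m - 4\right) m + 4 X = \left(-4 + m\right) m + 4 X = m \left(-4 + m\right) + 4 X = 4 X + m \left(-4 + m\right)$)
$-339 + D{\left(-13,10 \right)} V{\left(- \frac{4}{5} + \frac{0}{12} \right)} = -339 + \left(4 \left(-13\right) + 10 \left(-4 + 10\right)\right) \left(23 + \left(- \frac{4}{5} + \frac{0}{12}\right)\right) = -339 + \left(-52 + 10 \cdot 6\right) \left(23 + \left(\left(-4\right) \frac{1}{5} + 0 \cdot \frac{1}{12}\right)\right) = -339 + \left(-52 + 60\right) \left(23 + \left(- \frac{4}{5} + 0\right)\right) = -339 + 8 \left(23 - \frac{4}{5}\right) = -339 + 8 \cdot \frac{111}{5} = -339 + \frac{888}{5} = - \frac{807}{5}$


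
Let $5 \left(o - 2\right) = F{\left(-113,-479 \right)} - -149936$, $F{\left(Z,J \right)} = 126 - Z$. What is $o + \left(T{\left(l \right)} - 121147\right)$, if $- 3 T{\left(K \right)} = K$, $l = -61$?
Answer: $- \frac{273269}{3} \approx -91090.0$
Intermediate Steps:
$T{\left(K \right)} = - \frac{K}{3}$
$o = 30037$ ($o = 2 + \frac{\left(126 - -113\right) - -149936}{5} = 2 + \frac{\left(126 + 113\right) + 149936}{5} = 2 + \frac{239 + 149936}{5} = 2 + \frac{1}{5} \cdot 150175 = 2 + 30035 = 30037$)
$o + \left(T{\left(l \right)} - 121147\right) = 30037 - \frac{363380}{3} = - \frac{273269}{3}$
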